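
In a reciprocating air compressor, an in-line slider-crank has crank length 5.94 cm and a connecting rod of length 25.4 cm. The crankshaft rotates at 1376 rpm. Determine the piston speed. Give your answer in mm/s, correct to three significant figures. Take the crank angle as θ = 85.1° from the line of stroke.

8700

ω = 2π·1376/60 = 144.1 rad/s
For an in-line slider-crank, x = r cosθ + √(L² − r² sin²θ), so v = −rω sinθ·[1 + r cosθ/√(L² − r² sin²θ)].
With r = 0.0594 m, L = 0.254 m, θ = 85.1°: √(L² − r² sin²θ) = 0.24701 m.
v = −0.0594·144.1·0.99635·[1 + 0.0594·0.08542/0.24701] = -8.7031 m/s.
|v| = 8.7031 m/s = 8703.1 mm/s.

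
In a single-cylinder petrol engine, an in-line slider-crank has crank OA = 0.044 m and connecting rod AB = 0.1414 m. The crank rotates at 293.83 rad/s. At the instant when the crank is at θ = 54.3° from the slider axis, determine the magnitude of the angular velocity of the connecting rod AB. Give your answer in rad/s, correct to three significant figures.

55.1

ω = 293.8 rad/s
The rod makes angle φ with the slider axis where L sinφ = r sinθ; differentiating, L cosφ·φ̇ = r ω cosθ.
L cosφ = √(L² − r² sin²θ) = 0.13681 m.
|ω_rod| = r ω |cosθ| / √(L² − r² sin²θ) = 0.044·293.8·0.58354/0.13681 = 55.144 rad/s.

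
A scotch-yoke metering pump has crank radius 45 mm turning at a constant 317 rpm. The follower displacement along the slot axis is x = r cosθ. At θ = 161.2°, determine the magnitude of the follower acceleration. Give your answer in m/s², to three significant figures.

46.9

ω = 33.2 rad/s (from 317 rpm).
x = r cosθ ⇒ ẍ = −rω² cosθ (ω constant).
|a| = rω²|cosθ| = 0.045·(33.2)²·|cos 161.2°| = 46.944 m/s².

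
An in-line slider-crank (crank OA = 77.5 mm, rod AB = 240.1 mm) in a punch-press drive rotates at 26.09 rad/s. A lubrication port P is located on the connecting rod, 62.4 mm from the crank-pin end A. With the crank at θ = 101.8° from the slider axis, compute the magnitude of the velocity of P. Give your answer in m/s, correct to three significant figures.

1.97

ω = 26.09 rad/s.  Crank-pin speed |V_A| = rω = 2.022 m/s, perpendicular to OA.
Rod angle: sinφ = −(r/L) sinθ ⇒ φ = -18.419°; ω_rod = −rω cosθ/√(L²−r²sin²θ) = +1.8151 rad/s.
V_P = V_A + ω_rod × AP, with AP = 0.0624 m along the rod.
Components: V_Px = −rω sinθ − a·ω_rod·sinφ = -1.9435 m/s;  V_Py = rω cosθ + a·ω_rod·cosφ = -0.30602 m/s.
|V_P| = √(V_Px² + V_Py²) = 1.9674 m/s.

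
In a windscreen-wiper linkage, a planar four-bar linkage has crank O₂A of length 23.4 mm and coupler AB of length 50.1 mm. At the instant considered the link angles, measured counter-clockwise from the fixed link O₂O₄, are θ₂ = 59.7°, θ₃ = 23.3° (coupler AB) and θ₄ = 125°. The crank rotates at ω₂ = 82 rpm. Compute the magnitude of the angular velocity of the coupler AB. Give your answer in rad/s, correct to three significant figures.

3.72

ω₂ = 8.587 rad/s (from 82 rpm).
Differentiating the loop-closure r₂e^{iθ₂}+r₃e^{iθ₃}=r₁+r₄e^{iθ₄} gives r₂ω₂e^{iθ₂}+r₃ω₃e^{iθ₃}=r₄ω₄e^{iθ₄}.
Eliminating the other unknown: ω₃ = r₂ω₂ sin(θ₄−θ₂) / [r₃ sin(θ₃−θ₄)].
Numerator sine = +0.90851; denominator sine = -0.97922.
Result = 0.0234·8.587·(+0.90851) / (0.0501·(-0.97922)) = -3.7211 rad/s; magnitude 3.7211 rad/s.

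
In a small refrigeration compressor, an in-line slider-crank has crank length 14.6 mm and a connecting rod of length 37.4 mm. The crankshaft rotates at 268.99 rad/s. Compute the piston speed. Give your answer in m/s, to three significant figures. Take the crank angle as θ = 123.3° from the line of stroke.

ω = 269 rad/s
For an in-line slider-crank, x = r cosθ + √(L² − r² sin²θ), so v = −rω sinθ·[1 + r cosθ/√(L² − r² sin²θ)].
With r = 0.0146 m, L = 0.0374 m, θ = 123.3°: √(L² − r² sin²θ) = 0.035353 m.
v = −0.0146·269·0.83581·[1 + 0.0146·-0.54902/0.035353] = -2.5382 m/s.
|v| = 2.5382 m/s.

2.54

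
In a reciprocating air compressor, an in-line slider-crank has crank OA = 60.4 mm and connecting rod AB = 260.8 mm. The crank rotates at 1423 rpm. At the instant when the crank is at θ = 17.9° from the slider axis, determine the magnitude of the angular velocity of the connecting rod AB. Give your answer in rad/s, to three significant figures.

32.9

ω = 149 rad/s (converted from 1423 rpm).
The rod makes angle φ with the slider axis where L sinφ = r sinθ; differentiating, L cosφ·φ̇ = r ω cosθ.
L cosφ = √(L² − r² sin²θ) = 0.26014 m.
|ω_rod| = r ω |cosθ| / √(L² − r² sin²θ) = 0.0604·149·0.95159/0.26014 = 32.924 rad/s.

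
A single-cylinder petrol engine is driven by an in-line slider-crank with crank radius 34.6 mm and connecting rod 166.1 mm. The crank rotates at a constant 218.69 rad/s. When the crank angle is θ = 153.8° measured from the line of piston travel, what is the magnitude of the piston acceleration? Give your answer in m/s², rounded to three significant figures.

1270

ω = 218.7 rad/s
x(θ) = r cosθ + √(L² − r² sin²θ); with ω constant, a = ω²·d²x/dθ².
d²x/dθ² = −r cosθ − r²(cos2θ)/√u − r⁴ sin²2θ/(4u^{3/2}),  u = L² − r² sin²θ = 0.0273559 m².
Substituting r = 0.0346 m, L = 0.1661 m, θ = 153.8°: d²x/dθ² = +0.026579 m.
a = ω²·d²x/dθ² = (218.7)²·(+0.026579) = +1271.2 m/s²;  |a| = 1271.2 m/s².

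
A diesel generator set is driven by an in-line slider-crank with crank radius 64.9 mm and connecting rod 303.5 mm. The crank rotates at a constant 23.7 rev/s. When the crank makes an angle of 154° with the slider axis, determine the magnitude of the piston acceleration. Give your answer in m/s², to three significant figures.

1100

ω = 2π·23.7 = 148.9 rad/s
x(θ) = r cosθ + √(L² − r² sin²θ); with ω constant, a = ω²·d²x/dθ².
d²x/dθ² = −r cosθ − r²(cos2θ)/√u − r⁴ sin²2θ/(4u^{3/2}),  u = L² − r² sin²θ = 0.0913028 m².
Substituting r = 0.0649 m, L = 0.3035 m, θ = 154°: d²x/dθ² = +0.04965 m.
a = ω²·d²x/dθ² = (148.9)²·(+0.04965) = +1101 m/s²;  |a| = 1101 m/s².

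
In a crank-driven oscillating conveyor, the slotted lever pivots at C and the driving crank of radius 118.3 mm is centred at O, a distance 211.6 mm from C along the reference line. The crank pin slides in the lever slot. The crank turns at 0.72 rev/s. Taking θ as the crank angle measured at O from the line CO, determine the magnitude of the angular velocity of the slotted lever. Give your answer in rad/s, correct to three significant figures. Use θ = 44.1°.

1.53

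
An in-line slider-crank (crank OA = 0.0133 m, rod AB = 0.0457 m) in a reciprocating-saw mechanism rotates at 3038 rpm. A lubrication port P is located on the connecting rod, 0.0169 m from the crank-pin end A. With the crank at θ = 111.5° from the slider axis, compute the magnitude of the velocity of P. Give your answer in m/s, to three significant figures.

ω = 318.1 rad/s.  Crank-pin speed |V_A| = rω = 4.2312 m/s, perpendicular to OA.
Rod angle: sinφ = −(r/L) sinθ ⇒ φ = -15.711°; ω_rod = −rω cosθ/√(L²−r²sin²θ) = +35.25 rad/s.
V_P = V_A + ω_rod × AP, with AP = 0.0169 m along the rod.
Components: V_Px = −rω sinθ − a·ω_rod·sinφ = -3.7755 m/s;  V_Py = rω cosθ + a·ω_rod·cosφ = -0.97728 m/s.
|V_P| = √(V_Px² + V_Py²) = 3.8999 m/s.

3.90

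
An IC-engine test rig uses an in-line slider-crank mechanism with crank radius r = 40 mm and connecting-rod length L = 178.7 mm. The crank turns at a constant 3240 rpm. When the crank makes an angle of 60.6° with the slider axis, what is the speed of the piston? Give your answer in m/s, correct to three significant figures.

ω = 2π·3240/60 = 339.3 rad/s
For an in-line slider-crank, x = r cosθ + √(L² − r² sin²θ), so v = −rω sinθ·[1 + r cosθ/√(L² − r² sin²θ)].
With r = 0.04 m, L = 0.1787 m, θ = 60.6°: √(L² − r² sin²θ) = 0.17527 m.
v = −0.04·339.3·0.87121·[1 + 0.04·0.49090/0.17527] = -13.149 m/s.
|v| = 13.149 m/s.

13.1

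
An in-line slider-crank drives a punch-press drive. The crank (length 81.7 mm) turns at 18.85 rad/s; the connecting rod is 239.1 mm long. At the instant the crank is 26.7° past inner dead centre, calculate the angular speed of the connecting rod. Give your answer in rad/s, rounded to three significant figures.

ω = 18.85 rad/s
The rod makes angle φ with the slider axis where L sinφ = r sinθ; differentiating, L cosφ·φ̇ = r ω cosθ.
L cosφ = √(L² − r² sin²θ) = 0.23627 m.
|ω_rod| = r ω |cosθ| / √(L² − r² sin²θ) = 0.0817·18.85·0.89337/0.23627 = 5.8233 rad/s.

5.82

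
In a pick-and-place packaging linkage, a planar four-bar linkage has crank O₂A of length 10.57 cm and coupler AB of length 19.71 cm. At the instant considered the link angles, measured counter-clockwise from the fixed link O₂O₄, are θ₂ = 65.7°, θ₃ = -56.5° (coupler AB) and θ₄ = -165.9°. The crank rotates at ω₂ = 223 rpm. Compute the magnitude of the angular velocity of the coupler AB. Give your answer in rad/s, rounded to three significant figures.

ω₂ = 23.35 rad/s (from 223 rpm).
Differentiating the loop-closure r₂e^{iθ₂}+r₃e^{iθ₃}=r₁+r₄e^{iθ₄} gives r₂ω₂e^{iθ₂}+r₃ω₃e^{iθ₃}=r₄ω₄e^{iθ₄}.
Eliminating the other unknown: ω₃ = r₂ω₂ sin(θ₄−θ₂) / [r₃ sin(θ₃−θ₄)].
Numerator sine = +0.78369; denominator sine = +0.94322.
Result = 0.1057·23.35·(+0.78369) / (0.1971·(+0.94322)) = +10.405 rad/s; magnitude 10.405 rad/s.

10.4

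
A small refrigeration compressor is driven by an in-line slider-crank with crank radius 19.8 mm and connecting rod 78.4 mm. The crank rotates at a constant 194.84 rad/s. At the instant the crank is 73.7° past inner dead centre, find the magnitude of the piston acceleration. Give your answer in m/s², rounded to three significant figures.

ω = 194.8 rad/s
x(θ) = r cosθ + √(L² − r² sin²θ); with ω constant, a = ω²·d²x/dθ².
d²x/dθ² = −r cosθ − r²(cos2θ)/√u − r⁴ sin²2θ/(4u^{3/2}),  u = L² − r² sin²θ = 0.0057854 m².
Substituting r = 0.0198 m, L = 0.0784 m, θ = 73.7°: d²x/dθ² = -0.0012404 m.
a = ω²·d²x/dθ² = (194.8)²·(-0.0012404) = -47.087 m/s²;  |a| = 47.087 m/s².

47.1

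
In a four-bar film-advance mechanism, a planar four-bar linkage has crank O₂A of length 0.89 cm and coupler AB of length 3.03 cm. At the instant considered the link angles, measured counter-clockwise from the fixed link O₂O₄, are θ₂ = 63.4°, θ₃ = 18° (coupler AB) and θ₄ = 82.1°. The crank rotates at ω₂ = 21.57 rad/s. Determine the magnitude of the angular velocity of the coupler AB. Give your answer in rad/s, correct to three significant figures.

ω₂ = 21.57 rad/s
Differentiating the loop-closure r₂e^{iθ₂}+r₃e^{iθ₃}=r₁+r₄e^{iθ₄} gives r₂ω₂e^{iθ₂}+r₃ω₃e^{iθ₃}=r₄ω₄e^{iθ₄}.
Eliminating the other unknown: ω₃ = r₂ω₂ sin(θ₄−θ₂) / [r₃ sin(θ₃−θ₄)].
Numerator sine = +0.32061; denominator sine = -0.89956.
Result = 0.0089·21.57·(+0.32061) / (0.0303·(-0.89956)) = -2.2581 rad/s; magnitude 2.2581 rad/s.

2.26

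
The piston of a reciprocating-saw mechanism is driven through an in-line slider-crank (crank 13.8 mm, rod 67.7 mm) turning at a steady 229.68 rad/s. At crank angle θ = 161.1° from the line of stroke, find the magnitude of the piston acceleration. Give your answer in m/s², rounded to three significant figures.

571

ω = 229.7 rad/s
x(θ) = r cosθ + √(L² − r² sin²θ); with ω constant, a = ω²·d²x/dθ².
d²x/dθ² = −r cosθ − r²(cos2θ)/√u − r⁴ sin²2θ/(4u^{3/2}),  u = L² − r² sin²θ = 0.00456331 m².
Substituting r = 0.0138 m, L = 0.0677 m, θ = 161.1°: d²x/dθ² = +0.010817 m.
a = ω²·d²x/dθ² = (229.7)²·(+0.010817) = +570.65 m/s²;  |a| = 570.65 m/s².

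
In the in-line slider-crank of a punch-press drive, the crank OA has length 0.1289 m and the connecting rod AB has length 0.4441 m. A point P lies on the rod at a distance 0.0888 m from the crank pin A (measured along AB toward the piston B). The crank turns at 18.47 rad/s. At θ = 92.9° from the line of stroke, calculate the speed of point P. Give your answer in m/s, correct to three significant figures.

ω = 18.47 rad/s.  Crank-pin speed |V_A| = rω = 2.3808 m/s, perpendicular to OA.
Rod angle: sinφ = −(r/L) sinθ ⇒ φ = -16.851°; ω_rod = −rω cosθ/√(L²−r²sin²θ) = +0.28339 rad/s.
V_P = V_A + ω_rod × AP, with AP = 0.0888 m along the rod.
Components: V_Px = −rω sinθ − a·ω_rod·sinφ = -2.3704 m/s;  V_Py = rω cosθ + a·ω_rod·cosφ = -0.096366 m/s.
|V_P| = √(V_Px² + V_Py²) = 2.3724 m/s.

2.37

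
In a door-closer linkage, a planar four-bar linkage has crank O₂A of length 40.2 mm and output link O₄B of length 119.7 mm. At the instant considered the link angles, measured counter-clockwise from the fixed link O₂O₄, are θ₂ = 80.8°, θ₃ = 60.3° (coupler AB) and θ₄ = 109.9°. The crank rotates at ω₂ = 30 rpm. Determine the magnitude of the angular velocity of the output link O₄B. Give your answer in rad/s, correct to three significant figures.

0.485

ω₂ = 3.142 rad/s (from 30 rpm).
Differentiating the loop-closure r₂e^{iθ₂}+r₃e^{iθ₃}=r₁+r₄e^{iθ₄} gives r₂ω₂e^{iθ₂}+r₃ω₃e^{iθ₃}=r₄ω₄e^{iθ₄}.
Eliminating the other unknown: ω₄ = r₂ω₂ sin(θ₂−θ₃) / [r₄ sin(θ₄−θ₃)].
Numerator sine = +0.35021; denominator sine = +0.76154.
Result = 0.0402·3.142·(+0.35021) / (0.1197·(+0.76154)) = +0.48519 rad/s; magnitude 0.48519 rad/s.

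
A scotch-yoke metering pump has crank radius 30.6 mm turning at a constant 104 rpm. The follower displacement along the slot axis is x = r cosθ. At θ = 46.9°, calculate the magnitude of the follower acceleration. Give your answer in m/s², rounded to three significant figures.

ω = 10.89 rad/s (from 104 rpm).
x = r cosθ ⇒ ẍ = −rω² cosθ (ω constant).
|a| = rω²|cosθ| = 0.0306·(10.89)²·|cos 46.9°| = 2.4799 m/s².

2.48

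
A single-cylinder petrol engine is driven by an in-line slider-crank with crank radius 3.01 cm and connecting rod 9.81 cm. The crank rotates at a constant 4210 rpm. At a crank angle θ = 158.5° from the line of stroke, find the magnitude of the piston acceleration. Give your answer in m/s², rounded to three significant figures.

4100

ω = 2π·4210/60 = 440.9 rad/s
x(θ) = r cosθ + √(L² − r² sin²θ); with ω constant, a = ω²·d²x/dθ².
d²x/dθ² = −r cosθ − r²(cos2θ)/√u − r⁴ sin²2θ/(4u^{3/2}),  u = L² − r² sin²θ = 0.00950191 m².
Substituting r = 0.0301 m, L = 0.0981 m, θ = 158.5°: d²x/dθ² = +0.021105 m.
a = ω²·d²x/dθ² = (440.9)²·(+0.021105) = +4102.1 m/s²;  |a| = 4102.1 m/s².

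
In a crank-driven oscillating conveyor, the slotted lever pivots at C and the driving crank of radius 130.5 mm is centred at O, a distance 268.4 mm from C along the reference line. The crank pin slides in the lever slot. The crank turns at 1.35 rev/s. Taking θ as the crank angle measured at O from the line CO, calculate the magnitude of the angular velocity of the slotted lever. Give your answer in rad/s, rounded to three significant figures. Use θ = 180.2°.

ω = 8.482 rad/s (from 1.35 rev/s).
Crank pin A relative to C: A = (d + r cosθ, r sinθ); lever angle φ = atan2(r sinθ, d + r cosθ).
Differentiating tanφ: φ̇ = rω(d cosθ + r)/(d² + r² + 2dr cosθ).
d² + r² + 2dr cosθ = |CA|² = 0.0190168 m²;  d cosθ + r = -0.1379 m.
|ω_lever| = |0.1305·8.482·-0.1379| / 0.0190168 = 8.0268 rad/s.

8.03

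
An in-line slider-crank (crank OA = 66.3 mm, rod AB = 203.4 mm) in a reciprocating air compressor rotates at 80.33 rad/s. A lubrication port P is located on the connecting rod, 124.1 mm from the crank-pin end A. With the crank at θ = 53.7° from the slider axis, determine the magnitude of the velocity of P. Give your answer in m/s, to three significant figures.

4.97

ω = 80.33 rad/s.  Crank-pin speed |V_A| = rω = 5.3259 m/s, perpendicular to OA.
Rod angle: sinφ = −(r/L) sinθ ⇒ φ = -15.230°; ω_rod = −rω cosθ/√(L²−r²sin²θ) = -16.066 rad/s.
V_P = V_A + ω_rod × AP, with AP = 0.1241 m along the rod.
Components: V_Px = −rω sinθ − a·ω_rod·sinφ = -4.816 m/s;  V_Py = rω cosθ + a·ω_rod·cosφ = +1.2293 m/s.
|V_P| = √(V_Px² + V_Py²) = 4.9704 m/s.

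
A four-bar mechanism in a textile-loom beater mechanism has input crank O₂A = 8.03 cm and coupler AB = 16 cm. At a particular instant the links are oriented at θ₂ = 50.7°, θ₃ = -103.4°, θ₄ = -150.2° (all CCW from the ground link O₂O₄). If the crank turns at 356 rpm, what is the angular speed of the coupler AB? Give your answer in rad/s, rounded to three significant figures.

9.16

ω₂ = 37.28 rad/s (from 356 rpm).
Differentiating the loop-closure r₂e^{iθ₂}+r₃e^{iθ₃}=r₁+r₄e^{iθ₄} gives r₂ω₂e^{iθ₂}+r₃ω₃e^{iθ₃}=r₄ω₄e^{iθ₄}.
Eliminating the other unknown: ω₃ = r₂ω₂ sin(θ₄−θ₂) / [r₃ sin(θ₃−θ₄)].
Numerator sine = +0.35674; denominator sine = +0.72897.
Result = 0.0803·37.28·(+0.35674) / (0.16·(+0.72897)) = +9.1562 rad/s; magnitude 9.1562 rad/s.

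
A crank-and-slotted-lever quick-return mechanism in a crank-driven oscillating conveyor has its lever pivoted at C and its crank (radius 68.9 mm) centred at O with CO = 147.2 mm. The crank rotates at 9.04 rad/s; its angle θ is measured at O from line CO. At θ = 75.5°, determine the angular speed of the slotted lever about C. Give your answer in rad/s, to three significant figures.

2.09

ω = 9.04 rad/s
Crank pin A relative to C: A = (d + r cosθ, r sinθ); lever angle φ = atan2(r sinθ, d + r cosθ).
Differentiating tanφ: φ̇ = rω(d cosθ + r)/(d² + r² + 2dr cosθ).
d² + r² + 2dr cosθ = |CA|² = 0.0314938 m²;  d cosθ + r = +0.10576 m.
|ω_lever| = |0.0689·9.04·+0.10576| / 0.0314938 = 2.0915 rad/s.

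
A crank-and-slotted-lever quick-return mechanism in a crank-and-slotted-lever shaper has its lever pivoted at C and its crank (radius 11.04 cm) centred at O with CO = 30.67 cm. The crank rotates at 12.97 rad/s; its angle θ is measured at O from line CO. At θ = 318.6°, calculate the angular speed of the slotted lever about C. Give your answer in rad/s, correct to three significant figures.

3.10

ω = 12.97 rad/s
Crank pin A relative to C: A = (d + r cosθ, r sinθ); lever angle φ = atan2(r sinθ, d + r cosθ).
Differentiating tanφ: φ̇ = rω(d cosθ + r)/(d² + r² + 2dr cosθ).
d² + r² + 2dr cosθ = |CA|² = 0.15705 m²;  d cosθ + r = +0.34046 m.
|ω_lever| = |0.1104·12.97·+0.34046| / 0.15705 = 3.1041 rad/s.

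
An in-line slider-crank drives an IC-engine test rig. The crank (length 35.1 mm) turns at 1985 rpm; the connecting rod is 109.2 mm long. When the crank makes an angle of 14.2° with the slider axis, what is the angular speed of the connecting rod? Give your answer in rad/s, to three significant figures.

65.0

ω = 207.9 rad/s (converted from 1985 rpm).
The rod makes angle φ with the slider axis where L sinφ = r sinθ; differentiating, L cosφ·φ̇ = r ω cosθ.
L cosφ = √(L² − r² sin²θ) = 0.10886 m.
|ω_rod| = r ω |cosθ| / √(L² − r² sin²θ) = 0.0351·207.9·0.96945/0.10886 = 64.976 rad/s.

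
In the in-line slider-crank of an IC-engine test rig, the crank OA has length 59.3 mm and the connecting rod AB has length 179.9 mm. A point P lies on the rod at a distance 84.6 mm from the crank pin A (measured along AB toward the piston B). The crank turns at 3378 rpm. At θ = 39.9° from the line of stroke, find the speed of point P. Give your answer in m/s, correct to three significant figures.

17.3

ω = 353.7 rad/s.  Crank-pin speed |V_A| = rω = 20.977 m/s, perpendicular to OA.
Rod angle: sinφ = −(r/L) sinθ ⇒ φ = -12.207°; ω_rod = −rω cosθ/√(L²−r²sin²θ) = -91.523 rad/s.
V_P = V_A + ω_rod × AP, with AP = 0.0846 m along the rod.
Components: V_Px = −rω sinθ − a·ω_rod·sinφ = -15.093 m/s;  V_Py = rω cosθ + a·ω_rod·cosφ = +8.525 m/s.
|V_P| = √(V_Px² + V_Py²) = 17.334 m/s.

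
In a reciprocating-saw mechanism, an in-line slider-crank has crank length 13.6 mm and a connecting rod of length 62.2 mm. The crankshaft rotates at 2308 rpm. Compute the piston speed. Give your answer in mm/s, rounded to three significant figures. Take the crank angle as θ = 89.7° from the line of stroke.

3290

ω = 2π·2308/60 = 241.7 rad/s
For an in-line slider-crank, x = r cosθ + √(L² − r² sin²θ), so v = −rω sinθ·[1 + r cosθ/√(L² − r² sin²θ)].
With r = 0.0136 m, L = 0.0622 m, θ = 89.7°: √(L² − r² sin²θ) = 0.060695 m.
v = −0.0136·241.7·0.99999·[1 + 0.0136·0.00524/0.060695] = -3.2908 m/s.
|v| = 3.2908 m/s = 3290.8 mm/s.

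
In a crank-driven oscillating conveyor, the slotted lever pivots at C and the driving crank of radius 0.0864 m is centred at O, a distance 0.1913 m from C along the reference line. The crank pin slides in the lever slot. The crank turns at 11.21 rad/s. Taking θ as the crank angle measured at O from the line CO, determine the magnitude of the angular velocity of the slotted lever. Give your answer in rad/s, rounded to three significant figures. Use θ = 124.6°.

0.851

ω = 11.21 rad/s
Crank pin A relative to C: A = (d + r cosθ, r sinθ); lever angle φ = atan2(r sinθ, d + r cosθ).
Differentiating tanφ: φ̇ = rω(d cosθ + r)/(d² + r² + 2dr cosθ).
d² + r² + 2dr cosθ = |CA|² = 0.0252896 m²;  d cosθ + r = -0.022229 m.
|ω_lever| = |0.0864·11.21·-0.022229| / 0.0252896 = 0.85131 rad/s.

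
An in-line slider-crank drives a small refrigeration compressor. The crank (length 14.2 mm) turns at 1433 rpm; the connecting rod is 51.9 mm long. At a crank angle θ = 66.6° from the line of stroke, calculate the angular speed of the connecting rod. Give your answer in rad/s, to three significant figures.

ω = 150.1 rad/s (converted from 1433 rpm).
The rod makes angle φ with the slider axis where L sinφ = r sinθ; differentiating, L cosφ·φ̇ = r ω cosθ.
L cosφ = √(L² − r² sin²θ) = 0.050237 m.
|ω_rod| = r ω |cosθ| / √(L² − r² sin²θ) = 0.0142·150.1·0.39715/0.050237 = 16.846 rad/s.

16.8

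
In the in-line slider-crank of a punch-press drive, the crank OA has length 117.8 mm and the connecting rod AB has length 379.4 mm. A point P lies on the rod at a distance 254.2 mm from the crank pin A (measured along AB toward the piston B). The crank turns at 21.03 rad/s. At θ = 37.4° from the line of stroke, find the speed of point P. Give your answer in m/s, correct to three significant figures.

1.87

ω = 21.03 rad/s.  Crank-pin speed |V_A| = rω = 2.4773 m/s, perpendicular to OA.
Rod angle: sinφ = −(r/L) sinθ ⇒ φ = -10.870°; ω_rod = −rω cosθ/√(L²−r²sin²θ) = -5.282 rad/s.
V_P = V_A + ω_rod × AP, with AP = 0.2542 m along the rod.
Components: V_Px = −rω sinθ − a·ω_rod·sinφ = -1.7579 m/s;  V_Py = rω cosθ + a·ω_rod·cosφ = +0.64944 m/s.
|V_P| = √(V_Px² + V_Py²) = 1.874 m/s.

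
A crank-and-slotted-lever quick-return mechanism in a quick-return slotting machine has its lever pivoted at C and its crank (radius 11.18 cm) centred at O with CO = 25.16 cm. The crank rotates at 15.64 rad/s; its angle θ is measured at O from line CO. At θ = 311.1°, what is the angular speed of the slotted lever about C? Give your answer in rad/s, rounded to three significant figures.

ω = 15.64 rad/s
Crank pin A relative to C: A = (d + r cosθ, r sinθ); lever angle φ = atan2(r sinθ, d + r cosθ).
Differentiating tanφ: φ̇ = rω(d cosθ + r)/(d² + r² + 2dr cosθ).
d² + r² + 2dr cosθ = |CA|² = 0.112784 m²;  d cosθ + r = +0.2772 m.
|ω_lever| = |0.1118·15.64·+0.2772| / 0.112784 = 4.2975 rad/s.

4.30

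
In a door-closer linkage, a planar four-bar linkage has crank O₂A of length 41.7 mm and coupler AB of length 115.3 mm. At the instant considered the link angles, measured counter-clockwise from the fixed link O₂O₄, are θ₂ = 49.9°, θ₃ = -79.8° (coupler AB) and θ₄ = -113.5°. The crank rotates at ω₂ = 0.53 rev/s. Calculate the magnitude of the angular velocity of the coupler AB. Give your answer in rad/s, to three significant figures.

0.620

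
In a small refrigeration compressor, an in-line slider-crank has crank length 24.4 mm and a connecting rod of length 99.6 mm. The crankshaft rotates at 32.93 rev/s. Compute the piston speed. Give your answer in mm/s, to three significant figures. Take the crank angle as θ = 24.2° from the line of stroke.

2530

ω = 2π·32.9 = 206.9 rad/s
For an in-line slider-crank, x = r cosθ + √(L² − r² sin²θ), so v = −rω sinθ·[1 + r cosθ/√(L² − r² sin²θ)].
With r = 0.0244 m, L = 0.0996 m, θ = 24.2°: √(L² − r² sin²θ) = 0.099097 m.
v = −0.0244·206.9·0.40992·[1 + 0.0244·0.91212/0.099097] = -2.5343 m/s.
|v| = 2.5343 m/s = 2534.3 mm/s.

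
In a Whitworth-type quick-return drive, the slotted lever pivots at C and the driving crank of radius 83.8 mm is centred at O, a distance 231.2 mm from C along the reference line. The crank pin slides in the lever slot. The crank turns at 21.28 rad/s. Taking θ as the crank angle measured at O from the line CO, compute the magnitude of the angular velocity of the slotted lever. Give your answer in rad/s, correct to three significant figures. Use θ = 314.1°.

4.99

ω = 21.28 rad/s
Crank pin A relative to C: A = (d + r cosθ, r sinθ); lever angle φ = atan2(r sinθ, d + r cosθ).
Differentiating tanφ: φ̇ = rω(d cosθ + r)/(d² + r² + 2dr cosθ).
d² + r² + 2dr cosθ = |CA|² = 0.0874419 m²;  d cosθ + r = +0.2447 m.
|ω_lever| = |0.0838·21.28·+0.2447| / 0.0874419 = 4.9902 rad/s.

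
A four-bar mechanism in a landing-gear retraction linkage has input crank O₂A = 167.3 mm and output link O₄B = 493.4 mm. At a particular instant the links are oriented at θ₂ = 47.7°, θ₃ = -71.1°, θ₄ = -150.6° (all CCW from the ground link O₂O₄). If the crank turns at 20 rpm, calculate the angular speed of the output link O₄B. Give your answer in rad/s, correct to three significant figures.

0.633

ω₂ = 2.094 rad/s (from 20 rpm).
Differentiating the loop-closure r₂e^{iθ₂}+r₃e^{iθ₃}=r₁+r₄e^{iθ₄} gives r₂ω₂e^{iθ₂}+r₃ω₃e^{iθ₃}=r₄ω₄e^{iθ₄}.
Eliminating the other unknown: ω₄ = r₂ω₂ sin(θ₂−θ₃) / [r₄ sin(θ₄−θ₃)].
Numerator sine = +0.87631; denominator sine = -0.98325.
Result = 0.1673·2.094·(+0.87631) / (0.4934·(-0.98325)) = -0.63292 rad/s; magnitude 0.63292 rad/s.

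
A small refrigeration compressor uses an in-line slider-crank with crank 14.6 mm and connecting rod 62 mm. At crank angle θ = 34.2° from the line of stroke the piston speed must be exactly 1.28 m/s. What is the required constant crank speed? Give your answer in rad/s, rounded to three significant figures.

For an in-line slider-crank, |v_piston| = rω|sinθ|·[1 + r cosθ/√(L² − r² sin²θ)].
With r = 0.0146 m, L = 0.062 m, θ = 34.2°: the bracketed kinematic factor |dx/dθ| = 0.0098189 m.
ω = v/|dx/dθ| = 1.28/0.0098189 = 130.36 rad/s.

130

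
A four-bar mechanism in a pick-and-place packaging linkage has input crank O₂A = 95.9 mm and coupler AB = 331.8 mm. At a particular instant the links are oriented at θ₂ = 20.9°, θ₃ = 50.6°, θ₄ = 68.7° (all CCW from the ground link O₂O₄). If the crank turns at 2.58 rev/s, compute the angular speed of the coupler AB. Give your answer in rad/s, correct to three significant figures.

ω₂ = 16.21 rad/s (from 2.58 rev/s).
Differentiating the loop-closure r₂e^{iθ₂}+r₃e^{iθ₃}=r₁+r₄e^{iθ₄} gives r₂ω₂e^{iθ₂}+r₃ω₃e^{iθ₃}=r₄ω₄e^{iθ₄}.
Eliminating the other unknown: ω₃ = r₂ω₂ sin(θ₄−θ₂) / [r₃ sin(θ₃−θ₄)].
Numerator sine = +0.74080; denominator sine = -0.31068.
Result = 0.0959·16.21·(+0.74080) / (0.3318·(-0.31068)) = -11.172 rad/s; magnitude 11.172 rad/s.

11.2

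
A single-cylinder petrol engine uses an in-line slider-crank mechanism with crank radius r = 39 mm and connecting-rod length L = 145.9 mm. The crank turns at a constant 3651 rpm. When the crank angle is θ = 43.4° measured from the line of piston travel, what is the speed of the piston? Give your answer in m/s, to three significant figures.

12.3

ω = 2π·3651/60 = 382.3 rad/s
For an in-line slider-crank, x = r cosθ + √(L² − r² sin²θ), so v = −rω sinθ·[1 + r cosθ/√(L² − r² sin²θ)].
With r = 0.039 m, L = 0.1459 m, θ = 43.4°: √(L² − r² sin²θ) = 0.14342 m.
v = −0.039·382.3·0.68709·[1 + 0.039·0.72657/0.14342] = -12.269 m/s.
|v| = 12.269 m/s.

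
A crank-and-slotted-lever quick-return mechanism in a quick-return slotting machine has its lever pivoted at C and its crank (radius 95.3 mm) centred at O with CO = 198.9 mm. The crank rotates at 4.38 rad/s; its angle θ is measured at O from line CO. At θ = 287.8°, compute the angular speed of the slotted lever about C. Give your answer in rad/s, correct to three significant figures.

1.08

ω = 4.38 rad/s
Crank pin A relative to C: A = (d + r cosθ, r sinθ); lever angle φ = atan2(r sinθ, d + r cosθ).
Differentiating tanφ: φ̇ = rω(d cosθ + r)/(d² + r² + 2dr cosθ).
d² + r² + 2dr cosθ = |CA|² = 0.0602323 m²;  d cosθ + r = +0.1561 m.
|ω_lever| = |0.0953·4.38·+0.1561| / 0.0602323 = 1.0818 rad/s.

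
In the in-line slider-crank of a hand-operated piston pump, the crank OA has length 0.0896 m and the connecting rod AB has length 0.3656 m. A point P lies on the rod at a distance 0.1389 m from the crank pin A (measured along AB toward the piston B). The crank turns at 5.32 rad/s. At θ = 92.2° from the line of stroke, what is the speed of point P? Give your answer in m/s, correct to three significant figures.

ω = 5.32 rad/s.  Crank-pin speed |V_A| = rω = 0.47667 m/s, perpendicular to OA.
Rod angle: sinφ = −(r/L) sinθ ⇒ φ = -14.176°; ω_rod = −rω cosθ/√(L²−r²sin²θ) = +0.051622 rad/s.
V_P = V_A + ω_rod × AP, with AP = 0.1389 m along the rod.
Components: V_Px = −rω sinθ − a·ω_rod·sinφ = -0.47456 m/s;  V_Py = rω cosθ + a·ω_rod·cosφ = -0.011346 m/s.
|V_P| = √(V_Px² + V_Py²) = 0.4747 m/s.

0.475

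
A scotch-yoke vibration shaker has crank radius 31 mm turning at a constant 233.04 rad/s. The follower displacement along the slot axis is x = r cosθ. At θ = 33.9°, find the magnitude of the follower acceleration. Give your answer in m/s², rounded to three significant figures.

ω = 233 rad/s
x = r cosθ ⇒ ẍ = −rω² cosθ (ω constant).
|a| = rω²|cosθ| = 0.031·(233)²·|cos 33.9°| = 1397.4 m/s².

1400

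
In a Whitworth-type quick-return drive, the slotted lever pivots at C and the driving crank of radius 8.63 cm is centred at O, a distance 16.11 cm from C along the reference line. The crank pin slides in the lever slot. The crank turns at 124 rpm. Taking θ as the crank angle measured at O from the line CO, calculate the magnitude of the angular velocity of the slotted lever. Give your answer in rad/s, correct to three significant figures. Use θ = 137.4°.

ω = 12.99 rad/s (from 124 rpm).
Crank pin A relative to C: A = (d + r cosθ, r sinθ); lever angle φ = atan2(r sinθ, d + r cosθ).
Differentiating tanφ: φ̇ = rω(d cosθ + r)/(d² + r² + 2dr cosθ).
d² + r² + 2dr cosθ = |CA|² = 0.0129331 m²;  d cosθ + r = -0.032285 m.
|ω_lever| = |0.0863·12.99·-0.032285| / 0.0129331 = 2.7975 rad/s.

2.80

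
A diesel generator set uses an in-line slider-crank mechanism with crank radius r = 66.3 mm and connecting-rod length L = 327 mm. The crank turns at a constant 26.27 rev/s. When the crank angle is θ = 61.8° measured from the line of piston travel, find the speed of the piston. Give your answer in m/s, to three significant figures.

10.6

ω = 2π·26.3 = 165.1 rad/s
For an in-line slider-crank, x = r cosθ + √(L² − r² sin²θ), so v = −rω sinθ·[1 + r cosθ/√(L² − r² sin²θ)].
With r = 0.0663 m, L = 0.327 m, θ = 61.8°: √(L² − r² sin²θ) = 0.32174 m.
v = −0.0663·165.1·0.88130·[1 + 0.0663·0.47255/0.32174] = -10.584 m/s.
|v| = 10.584 m/s.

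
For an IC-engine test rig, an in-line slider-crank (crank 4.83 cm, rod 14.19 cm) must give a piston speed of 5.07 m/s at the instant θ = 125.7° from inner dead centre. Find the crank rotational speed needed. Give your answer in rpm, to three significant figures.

For an in-line slider-crank, |v_piston| = rω|sinθ|·[1 + r cosθ/√(L² − r² sin²θ)].
With r = 0.0483 m, L = 0.1419 m, θ = 125.7°: the bracketed kinematic factor |dx/dθ| = 0.031117 m.
ω = v/|dx/dθ| = 5.07/0.031117 = 162.93 rad/s.
N = 60ω/(2π) = 1555.9 rpm.

1560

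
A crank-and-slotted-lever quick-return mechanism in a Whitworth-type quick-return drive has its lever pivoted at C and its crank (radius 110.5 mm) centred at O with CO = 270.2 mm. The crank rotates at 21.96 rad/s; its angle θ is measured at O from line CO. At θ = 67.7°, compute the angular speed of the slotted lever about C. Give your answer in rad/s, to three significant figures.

ω = 21.96 rad/s
Crank pin A relative to C: A = (d + r cosθ, r sinθ); lever angle φ = atan2(r sinθ, d + r cosθ).
Differentiating tanφ: φ̇ = rω(d cosθ + r)/(d² + r² + 2dr cosθ).
d² + r² + 2dr cosθ = |CA|² = 0.107877 m²;  d cosθ + r = +0.21303 m.
|ω_lever| = |0.1105·21.96·+0.21303| / 0.107877 = 4.7919 rad/s.

4.79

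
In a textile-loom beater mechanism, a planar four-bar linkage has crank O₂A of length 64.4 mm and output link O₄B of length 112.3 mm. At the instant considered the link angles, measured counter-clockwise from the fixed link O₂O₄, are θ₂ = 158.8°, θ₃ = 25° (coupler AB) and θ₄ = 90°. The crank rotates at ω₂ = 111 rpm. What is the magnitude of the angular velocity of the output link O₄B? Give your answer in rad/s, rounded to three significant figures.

ω₂ = 11.62 rad/s (from 111 rpm).
Differentiating the loop-closure r₂e^{iθ₂}+r₃e^{iθ₃}=r₁+r₄e^{iθ₄} gives r₂ω₂e^{iθ₂}+r₃ω₃e^{iθ₃}=r₄ω₄e^{iθ₄}.
Eliminating the other unknown: ω₄ = r₂ω₂ sin(θ₂−θ₃) / [r₄ sin(θ₄−θ₃)].
Numerator sine = +0.72176; denominator sine = +0.90631.
Result = 0.0644·11.62·(+0.72176) / (0.1123·(+0.90631)) = +5.3085 rad/s; magnitude 5.3085 rad/s.

5.31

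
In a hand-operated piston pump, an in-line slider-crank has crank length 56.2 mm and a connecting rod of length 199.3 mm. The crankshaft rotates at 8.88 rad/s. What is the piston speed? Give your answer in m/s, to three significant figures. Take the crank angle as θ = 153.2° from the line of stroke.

ω = 8.88 rad/s
For an in-line slider-crank, x = r cosθ + √(L² − r² sin²θ), so v = −rω sinθ·[1 + r cosθ/√(L² − r² sin²θ)].
With r = 0.0562 m, L = 0.1993 m, θ = 153.2°: √(L² − r² sin²θ) = 0.19768 m.
v = −0.0562·8.88·0.45088·[1 + 0.0562·-0.89259/0.19768] = -0.16791 m/s.
|v| = 0.16791 m/s.

0.168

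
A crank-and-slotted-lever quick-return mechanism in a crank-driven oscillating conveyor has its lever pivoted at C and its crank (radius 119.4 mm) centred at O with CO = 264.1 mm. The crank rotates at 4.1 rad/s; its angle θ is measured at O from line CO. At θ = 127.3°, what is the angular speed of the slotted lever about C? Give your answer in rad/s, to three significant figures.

0.435

ω = 4.1 rad/s
Crank pin A relative to C: A = (d + r cosθ, r sinθ); lever angle φ = atan2(r sinθ, d + r cosθ).
Differentiating tanφ: φ̇ = rω(d cosθ + r)/(d² + r² + 2dr cosθ).
d² + r² + 2dr cosθ = |CA|² = 0.0457873 m²;  d cosθ + r = -0.040642 m.
|ω_lever| = |0.1194·4.1·-0.040642| / 0.0457873 = 0.43452 rad/s.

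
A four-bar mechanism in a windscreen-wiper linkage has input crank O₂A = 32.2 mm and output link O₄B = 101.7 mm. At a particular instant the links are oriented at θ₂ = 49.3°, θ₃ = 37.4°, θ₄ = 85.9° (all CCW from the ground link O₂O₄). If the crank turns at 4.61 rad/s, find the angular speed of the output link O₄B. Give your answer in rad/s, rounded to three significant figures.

0.402

ω₂ = 4.61 rad/s
Differentiating the loop-closure r₂e^{iθ₂}+r₃e^{iθ₃}=r₁+r₄e^{iθ₄} gives r₂ω₂e^{iθ₂}+r₃ω₃e^{iθ₃}=r₄ω₄e^{iθ₄}.
Eliminating the other unknown: ω₄ = r₂ω₂ sin(θ₂−θ₃) / [r₄ sin(θ₄−θ₃)].
Numerator sine = +0.20620; denominator sine = +0.74896.
Result = 0.0322·4.61·(+0.20620) / (0.1017·(+0.74896)) = +0.40186 rad/s; magnitude 0.40186 rad/s.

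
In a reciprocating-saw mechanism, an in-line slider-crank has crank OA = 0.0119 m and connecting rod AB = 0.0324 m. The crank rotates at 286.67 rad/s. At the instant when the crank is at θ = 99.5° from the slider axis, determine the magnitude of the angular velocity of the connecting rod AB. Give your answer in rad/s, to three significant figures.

18.6

ω = 286.7 rad/s
The rod makes angle φ with the slider axis where L sinφ = r sinθ; differentiating, L cosφ·φ̇ = r ω cosθ.
L cosφ = √(L² − r² sin²θ) = 0.030199 m.
|ω_rod| = r ω |cosθ| / √(L² − r² sin²θ) = 0.0119·286.7·0.16505/0.030199 = 18.644 rad/s.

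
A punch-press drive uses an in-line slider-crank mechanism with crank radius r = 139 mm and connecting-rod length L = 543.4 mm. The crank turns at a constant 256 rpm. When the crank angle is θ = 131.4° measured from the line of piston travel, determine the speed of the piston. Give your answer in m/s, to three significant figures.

2.31

ω = 2π·256/60 = 26.81 rad/s
For an in-line slider-crank, x = r cosθ + √(L² − r² sin²θ), so v = −rω sinθ·[1 + r cosθ/√(L² − r² sin²θ)].
With r = 0.139 m, L = 0.5434 m, θ = 131.4°: √(L² − r² sin²θ) = 0.5333 m.
v = −0.139·26.81·0.75011·[1 + 0.139·-0.66131/0.5333] = -2.3134 m/s.
|v| = 2.3134 m/s.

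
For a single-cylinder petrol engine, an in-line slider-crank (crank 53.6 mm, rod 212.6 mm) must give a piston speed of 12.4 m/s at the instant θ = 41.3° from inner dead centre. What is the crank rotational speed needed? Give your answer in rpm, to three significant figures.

2810

For an in-line slider-crank, |v_piston| = rω|sinθ|·[1 + r cosθ/√(L² − r² sin²θ)].
With r = 0.0536 m, L = 0.2126 m, θ = 41.3°: the bracketed kinematic factor |dx/dθ| = 0.042171 m.
ω = v/|dx/dθ| = 12.4/0.042171 = 294.04 rad/s.
N = 60ω/(2π) = 2807.9 rpm.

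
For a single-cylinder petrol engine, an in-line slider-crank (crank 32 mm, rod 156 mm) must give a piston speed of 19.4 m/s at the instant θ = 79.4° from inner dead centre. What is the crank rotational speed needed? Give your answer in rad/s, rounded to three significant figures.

For an in-line slider-crank, |v_piston| = rω|sinθ|·[1 + r cosθ/√(L² − r² sin²θ)].
With r = 0.032 m, L = 0.156 m, θ = 79.4°: the bracketed kinematic factor |dx/dθ| = 0.032666 m.
ω = v/|dx/dθ| = 19.4/0.032666 = 593.9 rad/s.

594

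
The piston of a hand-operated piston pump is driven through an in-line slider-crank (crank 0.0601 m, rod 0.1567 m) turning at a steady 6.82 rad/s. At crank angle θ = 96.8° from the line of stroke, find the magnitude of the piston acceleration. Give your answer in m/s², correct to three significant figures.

1.46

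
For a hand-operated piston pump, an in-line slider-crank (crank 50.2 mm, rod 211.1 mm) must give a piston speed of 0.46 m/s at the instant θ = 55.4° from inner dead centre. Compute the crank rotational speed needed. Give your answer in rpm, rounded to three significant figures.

93.4

For an in-line slider-crank, |v_piston| = rω|sinθ|·[1 + r cosθ/√(L² − r² sin²θ)].
With r = 0.0502 m, L = 0.2111 m, θ = 55.4°: the bracketed kinematic factor |dx/dθ| = 0.047011 m.
ω = v/|dx/dθ| = 0.46/0.047011 = 9.7849 rad/s.
N = 60ω/(2π) = 93.439 rpm.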